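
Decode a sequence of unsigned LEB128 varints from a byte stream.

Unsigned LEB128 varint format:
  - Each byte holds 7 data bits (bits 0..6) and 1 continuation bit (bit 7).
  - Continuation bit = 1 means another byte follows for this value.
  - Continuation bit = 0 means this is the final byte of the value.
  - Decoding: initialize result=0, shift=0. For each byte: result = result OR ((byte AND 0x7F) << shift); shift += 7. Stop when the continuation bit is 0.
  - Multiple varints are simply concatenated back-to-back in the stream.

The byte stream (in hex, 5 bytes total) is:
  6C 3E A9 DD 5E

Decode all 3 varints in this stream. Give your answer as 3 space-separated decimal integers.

Answer: 108 62 1552041

Derivation:
  byte[0]=0x6C cont=0 payload=0x6C=108: acc |= 108<<0 -> acc=108 shift=7 [end]
Varint 1: bytes[0:1] = 6C -> value 108 (1 byte(s))
  byte[1]=0x3E cont=0 payload=0x3E=62: acc |= 62<<0 -> acc=62 shift=7 [end]
Varint 2: bytes[1:2] = 3E -> value 62 (1 byte(s))
  byte[2]=0xA9 cont=1 payload=0x29=41: acc |= 41<<0 -> acc=41 shift=7
  byte[3]=0xDD cont=1 payload=0x5D=93: acc |= 93<<7 -> acc=11945 shift=14
  byte[4]=0x5E cont=0 payload=0x5E=94: acc |= 94<<14 -> acc=1552041 shift=21 [end]
Varint 3: bytes[2:5] = A9 DD 5E -> value 1552041 (3 byte(s))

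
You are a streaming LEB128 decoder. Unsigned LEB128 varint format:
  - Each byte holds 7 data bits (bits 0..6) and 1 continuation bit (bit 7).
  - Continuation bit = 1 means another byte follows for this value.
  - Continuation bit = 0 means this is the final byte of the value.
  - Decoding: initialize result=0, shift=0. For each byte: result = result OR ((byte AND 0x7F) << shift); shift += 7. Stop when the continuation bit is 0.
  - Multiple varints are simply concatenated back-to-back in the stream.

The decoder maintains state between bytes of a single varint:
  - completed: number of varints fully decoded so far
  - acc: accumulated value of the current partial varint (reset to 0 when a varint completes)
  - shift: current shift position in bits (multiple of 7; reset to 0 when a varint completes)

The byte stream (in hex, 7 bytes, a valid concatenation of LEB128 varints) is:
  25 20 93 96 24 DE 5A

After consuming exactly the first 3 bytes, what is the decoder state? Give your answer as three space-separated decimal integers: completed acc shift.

Answer: 2 19 7

Derivation:
byte[0]=0x25 cont=0 payload=0x25: varint #1 complete (value=37); reset -> completed=1 acc=0 shift=0
byte[1]=0x20 cont=0 payload=0x20: varint #2 complete (value=32); reset -> completed=2 acc=0 shift=0
byte[2]=0x93 cont=1 payload=0x13: acc |= 19<<0 -> completed=2 acc=19 shift=7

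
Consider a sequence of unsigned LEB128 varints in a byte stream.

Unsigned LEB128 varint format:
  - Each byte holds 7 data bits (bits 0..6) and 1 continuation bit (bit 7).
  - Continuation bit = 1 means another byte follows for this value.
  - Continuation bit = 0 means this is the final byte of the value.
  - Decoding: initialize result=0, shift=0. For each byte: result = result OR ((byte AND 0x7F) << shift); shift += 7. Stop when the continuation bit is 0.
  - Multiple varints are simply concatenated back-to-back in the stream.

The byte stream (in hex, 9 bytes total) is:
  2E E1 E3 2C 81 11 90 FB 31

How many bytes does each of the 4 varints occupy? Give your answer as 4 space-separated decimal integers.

Answer: 1 3 2 3

Derivation:
  byte[0]=0x2E cont=0 payload=0x2E=46: acc |= 46<<0 -> acc=46 shift=7 [end]
Varint 1: bytes[0:1] = 2E -> value 46 (1 byte(s))
  byte[1]=0xE1 cont=1 payload=0x61=97: acc |= 97<<0 -> acc=97 shift=7
  byte[2]=0xE3 cont=1 payload=0x63=99: acc |= 99<<7 -> acc=12769 shift=14
  byte[3]=0x2C cont=0 payload=0x2C=44: acc |= 44<<14 -> acc=733665 shift=21 [end]
Varint 2: bytes[1:4] = E1 E3 2C -> value 733665 (3 byte(s))
  byte[4]=0x81 cont=1 payload=0x01=1: acc |= 1<<0 -> acc=1 shift=7
  byte[5]=0x11 cont=0 payload=0x11=17: acc |= 17<<7 -> acc=2177 shift=14 [end]
Varint 3: bytes[4:6] = 81 11 -> value 2177 (2 byte(s))
  byte[6]=0x90 cont=1 payload=0x10=16: acc |= 16<<0 -> acc=16 shift=7
  byte[7]=0xFB cont=1 payload=0x7B=123: acc |= 123<<7 -> acc=15760 shift=14
  byte[8]=0x31 cont=0 payload=0x31=49: acc |= 49<<14 -> acc=818576 shift=21 [end]
Varint 4: bytes[6:9] = 90 FB 31 -> value 818576 (3 byte(s))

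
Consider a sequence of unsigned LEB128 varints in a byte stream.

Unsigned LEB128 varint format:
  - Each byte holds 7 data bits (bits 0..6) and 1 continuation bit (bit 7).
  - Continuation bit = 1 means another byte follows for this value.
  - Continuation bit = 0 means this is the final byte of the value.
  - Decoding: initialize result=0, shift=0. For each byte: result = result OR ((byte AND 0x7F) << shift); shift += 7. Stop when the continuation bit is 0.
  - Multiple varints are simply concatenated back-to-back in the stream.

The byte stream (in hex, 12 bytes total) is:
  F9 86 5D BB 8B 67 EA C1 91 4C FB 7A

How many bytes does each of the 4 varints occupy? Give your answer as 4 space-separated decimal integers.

  byte[0]=0xF9 cont=1 payload=0x79=121: acc |= 121<<0 -> acc=121 shift=7
  byte[1]=0x86 cont=1 payload=0x06=6: acc |= 6<<7 -> acc=889 shift=14
  byte[2]=0x5D cont=0 payload=0x5D=93: acc |= 93<<14 -> acc=1524601 shift=21 [end]
Varint 1: bytes[0:3] = F9 86 5D -> value 1524601 (3 byte(s))
  byte[3]=0xBB cont=1 payload=0x3B=59: acc |= 59<<0 -> acc=59 shift=7
  byte[4]=0x8B cont=1 payload=0x0B=11: acc |= 11<<7 -> acc=1467 shift=14
  byte[5]=0x67 cont=0 payload=0x67=103: acc |= 103<<14 -> acc=1689019 shift=21 [end]
Varint 2: bytes[3:6] = BB 8B 67 -> value 1689019 (3 byte(s))
  byte[6]=0xEA cont=1 payload=0x6A=106: acc |= 106<<0 -> acc=106 shift=7
  byte[7]=0xC1 cont=1 payload=0x41=65: acc |= 65<<7 -> acc=8426 shift=14
  byte[8]=0x91 cont=1 payload=0x11=17: acc |= 17<<14 -> acc=286954 shift=21
  byte[9]=0x4C cont=0 payload=0x4C=76: acc |= 76<<21 -> acc=159670506 shift=28 [end]
Varint 3: bytes[6:10] = EA C1 91 4C -> value 159670506 (4 byte(s))
  byte[10]=0xFB cont=1 payload=0x7B=123: acc |= 123<<0 -> acc=123 shift=7
  byte[11]=0x7A cont=0 payload=0x7A=122: acc |= 122<<7 -> acc=15739 shift=14 [end]
Varint 4: bytes[10:12] = FB 7A -> value 15739 (2 byte(s))

Answer: 3 3 4 2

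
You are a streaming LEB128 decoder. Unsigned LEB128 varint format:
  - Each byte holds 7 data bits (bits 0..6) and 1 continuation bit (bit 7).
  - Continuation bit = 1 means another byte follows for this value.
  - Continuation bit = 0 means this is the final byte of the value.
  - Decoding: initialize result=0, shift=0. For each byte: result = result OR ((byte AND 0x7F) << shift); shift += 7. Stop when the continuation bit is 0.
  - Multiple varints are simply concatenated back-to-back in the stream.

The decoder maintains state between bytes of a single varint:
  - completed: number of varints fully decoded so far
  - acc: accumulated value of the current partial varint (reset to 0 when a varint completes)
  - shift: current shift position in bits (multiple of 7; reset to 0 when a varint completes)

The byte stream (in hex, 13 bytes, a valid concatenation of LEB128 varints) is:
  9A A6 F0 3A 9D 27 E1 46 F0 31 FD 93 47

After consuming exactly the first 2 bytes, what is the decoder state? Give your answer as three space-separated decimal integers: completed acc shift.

byte[0]=0x9A cont=1 payload=0x1A: acc |= 26<<0 -> completed=0 acc=26 shift=7
byte[1]=0xA6 cont=1 payload=0x26: acc |= 38<<7 -> completed=0 acc=4890 shift=14

Answer: 0 4890 14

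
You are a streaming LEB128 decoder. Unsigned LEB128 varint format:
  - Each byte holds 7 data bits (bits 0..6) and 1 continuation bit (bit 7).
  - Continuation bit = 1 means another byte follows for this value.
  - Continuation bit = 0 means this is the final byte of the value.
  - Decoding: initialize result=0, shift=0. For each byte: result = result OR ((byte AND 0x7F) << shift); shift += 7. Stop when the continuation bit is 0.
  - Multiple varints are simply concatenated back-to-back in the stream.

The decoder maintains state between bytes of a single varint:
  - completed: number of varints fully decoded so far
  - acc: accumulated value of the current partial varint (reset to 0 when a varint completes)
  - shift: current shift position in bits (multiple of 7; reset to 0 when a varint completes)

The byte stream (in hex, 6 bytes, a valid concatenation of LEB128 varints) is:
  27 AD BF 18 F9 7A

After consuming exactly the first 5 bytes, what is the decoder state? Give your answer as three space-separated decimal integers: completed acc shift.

byte[0]=0x27 cont=0 payload=0x27: varint #1 complete (value=39); reset -> completed=1 acc=0 shift=0
byte[1]=0xAD cont=1 payload=0x2D: acc |= 45<<0 -> completed=1 acc=45 shift=7
byte[2]=0xBF cont=1 payload=0x3F: acc |= 63<<7 -> completed=1 acc=8109 shift=14
byte[3]=0x18 cont=0 payload=0x18: varint #2 complete (value=401325); reset -> completed=2 acc=0 shift=0
byte[4]=0xF9 cont=1 payload=0x79: acc |= 121<<0 -> completed=2 acc=121 shift=7

Answer: 2 121 7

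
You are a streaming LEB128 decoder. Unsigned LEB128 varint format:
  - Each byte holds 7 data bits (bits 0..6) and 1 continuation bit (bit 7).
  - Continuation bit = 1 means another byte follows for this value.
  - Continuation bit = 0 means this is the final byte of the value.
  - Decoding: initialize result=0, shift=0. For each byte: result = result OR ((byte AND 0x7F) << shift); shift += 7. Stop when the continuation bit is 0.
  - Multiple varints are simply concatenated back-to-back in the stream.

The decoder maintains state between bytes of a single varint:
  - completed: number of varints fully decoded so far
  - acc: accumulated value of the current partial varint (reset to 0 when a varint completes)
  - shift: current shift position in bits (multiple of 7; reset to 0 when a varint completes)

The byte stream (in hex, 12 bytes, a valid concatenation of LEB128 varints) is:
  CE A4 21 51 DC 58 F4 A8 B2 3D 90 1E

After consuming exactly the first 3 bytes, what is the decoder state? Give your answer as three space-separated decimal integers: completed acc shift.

Answer: 1 0 0

Derivation:
byte[0]=0xCE cont=1 payload=0x4E: acc |= 78<<0 -> completed=0 acc=78 shift=7
byte[1]=0xA4 cont=1 payload=0x24: acc |= 36<<7 -> completed=0 acc=4686 shift=14
byte[2]=0x21 cont=0 payload=0x21: varint #1 complete (value=545358); reset -> completed=1 acc=0 shift=0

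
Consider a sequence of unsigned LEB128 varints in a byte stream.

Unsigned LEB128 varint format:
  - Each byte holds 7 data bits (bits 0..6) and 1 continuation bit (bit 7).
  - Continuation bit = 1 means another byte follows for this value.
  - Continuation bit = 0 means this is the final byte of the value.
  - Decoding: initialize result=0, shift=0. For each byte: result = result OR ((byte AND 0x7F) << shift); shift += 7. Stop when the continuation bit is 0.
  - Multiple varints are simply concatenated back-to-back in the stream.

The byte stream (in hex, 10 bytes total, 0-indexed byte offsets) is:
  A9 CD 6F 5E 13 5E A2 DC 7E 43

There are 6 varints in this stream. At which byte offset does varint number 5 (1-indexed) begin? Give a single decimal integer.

Answer: 6

Derivation:
  byte[0]=0xA9 cont=1 payload=0x29=41: acc |= 41<<0 -> acc=41 shift=7
  byte[1]=0xCD cont=1 payload=0x4D=77: acc |= 77<<7 -> acc=9897 shift=14
  byte[2]=0x6F cont=0 payload=0x6F=111: acc |= 111<<14 -> acc=1828521 shift=21 [end]
Varint 1: bytes[0:3] = A9 CD 6F -> value 1828521 (3 byte(s))
  byte[3]=0x5E cont=0 payload=0x5E=94: acc |= 94<<0 -> acc=94 shift=7 [end]
Varint 2: bytes[3:4] = 5E -> value 94 (1 byte(s))
  byte[4]=0x13 cont=0 payload=0x13=19: acc |= 19<<0 -> acc=19 shift=7 [end]
Varint 3: bytes[4:5] = 13 -> value 19 (1 byte(s))
  byte[5]=0x5E cont=0 payload=0x5E=94: acc |= 94<<0 -> acc=94 shift=7 [end]
Varint 4: bytes[5:6] = 5E -> value 94 (1 byte(s))
  byte[6]=0xA2 cont=1 payload=0x22=34: acc |= 34<<0 -> acc=34 shift=7
  byte[7]=0xDC cont=1 payload=0x5C=92: acc |= 92<<7 -> acc=11810 shift=14
  byte[8]=0x7E cont=0 payload=0x7E=126: acc |= 126<<14 -> acc=2076194 shift=21 [end]
Varint 5: bytes[6:9] = A2 DC 7E -> value 2076194 (3 byte(s))
  byte[9]=0x43 cont=0 payload=0x43=67: acc |= 67<<0 -> acc=67 shift=7 [end]
Varint 6: bytes[9:10] = 43 -> value 67 (1 byte(s))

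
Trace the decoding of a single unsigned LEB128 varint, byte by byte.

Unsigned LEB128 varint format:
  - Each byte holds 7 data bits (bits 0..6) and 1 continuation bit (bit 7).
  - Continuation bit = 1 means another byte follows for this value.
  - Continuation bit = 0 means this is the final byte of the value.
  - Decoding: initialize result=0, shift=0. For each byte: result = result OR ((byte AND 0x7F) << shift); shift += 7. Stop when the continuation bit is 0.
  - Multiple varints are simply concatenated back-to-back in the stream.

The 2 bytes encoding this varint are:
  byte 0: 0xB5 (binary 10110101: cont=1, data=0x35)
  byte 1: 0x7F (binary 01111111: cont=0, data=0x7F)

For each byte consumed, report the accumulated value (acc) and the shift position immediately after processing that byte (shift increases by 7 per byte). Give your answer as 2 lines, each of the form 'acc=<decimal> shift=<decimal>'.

Answer: acc=53 shift=7
acc=16309 shift=14

Derivation:
byte 0=0xB5: payload=0x35=53, contrib = 53<<0 = 53; acc -> 53, shift -> 7
byte 1=0x7F: payload=0x7F=127, contrib = 127<<7 = 16256; acc -> 16309, shift -> 14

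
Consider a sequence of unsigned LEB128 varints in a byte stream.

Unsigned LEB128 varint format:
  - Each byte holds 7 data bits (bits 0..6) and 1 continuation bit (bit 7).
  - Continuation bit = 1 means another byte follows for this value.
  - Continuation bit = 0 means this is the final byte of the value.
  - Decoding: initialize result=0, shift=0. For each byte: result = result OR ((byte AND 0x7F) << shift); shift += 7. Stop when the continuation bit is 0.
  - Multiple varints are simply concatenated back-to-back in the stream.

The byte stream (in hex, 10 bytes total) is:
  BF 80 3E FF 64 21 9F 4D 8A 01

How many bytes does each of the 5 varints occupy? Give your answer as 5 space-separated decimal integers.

Answer: 3 2 1 2 2

Derivation:
  byte[0]=0xBF cont=1 payload=0x3F=63: acc |= 63<<0 -> acc=63 shift=7
  byte[1]=0x80 cont=1 payload=0x00=0: acc |= 0<<7 -> acc=63 shift=14
  byte[2]=0x3E cont=0 payload=0x3E=62: acc |= 62<<14 -> acc=1015871 shift=21 [end]
Varint 1: bytes[0:3] = BF 80 3E -> value 1015871 (3 byte(s))
  byte[3]=0xFF cont=1 payload=0x7F=127: acc |= 127<<0 -> acc=127 shift=7
  byte[4]=0x64 cont=0 payload=0x64=100: acc |= 100<<7 -> acc=12927 shift=14 [end]
Varint 2: bytes[3:5] = FF 64 -> value 12927 (2 byte(s))
  byte[5]=0x21 cont=0 payload=0x21=33: acc |= 33<<0 -> acc=33 shift=7 [end]
Varint 3: bytes[5:6] = 21 -> value 33 (1 byte(s))
  byte[6]=0x9F cont=1 payload=0x1F=31: acc |= 31<<0 -> acc=31 shift=7
  byte[7]=0x4D cont=0 payload=0x4D=77: acc |= 77<<7 -> acc=9887 shift=14 [end]
Varint 4: bytes[6:8] = 9F 4D -> value 9887 (2 byte(s))
  byte[8]=0x8A cont=1 payload=0x0A=10: acc |= 10<<0 -> acc=10 shift=7
  byte[9]=0x01 cont=0 payload=0x01=1: acc |= 1<<7 -> acc=138 shift=14 [end]
Varint 5: bytes[8:10] = 8A 01 -> value 138 (2 byte(s))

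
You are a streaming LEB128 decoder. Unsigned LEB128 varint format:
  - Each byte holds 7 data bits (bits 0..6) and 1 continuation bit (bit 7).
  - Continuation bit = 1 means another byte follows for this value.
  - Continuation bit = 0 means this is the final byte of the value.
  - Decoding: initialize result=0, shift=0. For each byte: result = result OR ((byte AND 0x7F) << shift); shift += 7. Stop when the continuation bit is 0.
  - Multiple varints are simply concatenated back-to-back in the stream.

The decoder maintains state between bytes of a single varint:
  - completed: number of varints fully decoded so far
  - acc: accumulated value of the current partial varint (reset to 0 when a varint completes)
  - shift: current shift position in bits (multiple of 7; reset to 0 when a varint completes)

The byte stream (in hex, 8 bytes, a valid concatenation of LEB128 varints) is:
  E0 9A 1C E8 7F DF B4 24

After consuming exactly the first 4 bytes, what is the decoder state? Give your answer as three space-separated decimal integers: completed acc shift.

Answer: 1 104 7

Derivation:
byte[0]=0xE0 cont=1 payload=0x60: acc |= 96<<0 -> completed=0 acc=96 shift=7
byte[1]=0x9A cont=1 payload=0x1A: acc |= 26<<7 -> completed=0 acc=3424 shift=14
byte[2]=0x1C cont=0 payload=0x1C: varint #1 complete (value=462176); reset -> completed=1 acc=0 shift=0
byte[3]=0xE8 cont=1 payload=0x68: acc |= 104<<0 -> completed=1 acc=104 shift=7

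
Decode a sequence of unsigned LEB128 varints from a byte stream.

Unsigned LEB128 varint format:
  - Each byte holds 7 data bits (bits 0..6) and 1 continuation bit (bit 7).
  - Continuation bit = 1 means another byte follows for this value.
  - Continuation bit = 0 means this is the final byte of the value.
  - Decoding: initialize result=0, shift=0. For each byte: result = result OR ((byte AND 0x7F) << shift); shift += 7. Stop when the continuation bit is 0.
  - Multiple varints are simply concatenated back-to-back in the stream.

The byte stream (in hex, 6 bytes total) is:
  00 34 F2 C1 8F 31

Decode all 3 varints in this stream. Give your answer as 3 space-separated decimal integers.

Answer: 0 52 103014642

Derivation:
  byte[0]=0x00 cont=0 payload=0x00=0: acc |= 0<<0 -> acc=0 shift=7 [end]
Varint 1: bytes[0:1] = 00 -> value 0 (1 byte(s))
  byte[1]=0x34 cont=0 payload=0x34=52: acc |= 52<<0 -> acc=52 shift=7 [end]
Varint 2: bytes[1:2] = 34 -> value 52 (1 byte(s))
  byte[2]=0xF2 cont=1 payload=0x72=114: acc |= 114<<0 -> acc=114 shift=7
  byte[3]=0xC1 cont=1 payload=0x41=65: acc |= 65<<7 -> acc=8434 shift=14
  byte[4]=0x8F cont=1 payload=0x0F=15: acc |= 15<<14 -> acc=254194 shift=21
  byte[5]=0x31 cont=0 payload=0x31=49: acc |= 49<<21 -> acc=103014642 shift=28 [end]
Varint 3: bytes[2:6] = F2 C1 8F 31 -> value 103014642 (4 byte(s))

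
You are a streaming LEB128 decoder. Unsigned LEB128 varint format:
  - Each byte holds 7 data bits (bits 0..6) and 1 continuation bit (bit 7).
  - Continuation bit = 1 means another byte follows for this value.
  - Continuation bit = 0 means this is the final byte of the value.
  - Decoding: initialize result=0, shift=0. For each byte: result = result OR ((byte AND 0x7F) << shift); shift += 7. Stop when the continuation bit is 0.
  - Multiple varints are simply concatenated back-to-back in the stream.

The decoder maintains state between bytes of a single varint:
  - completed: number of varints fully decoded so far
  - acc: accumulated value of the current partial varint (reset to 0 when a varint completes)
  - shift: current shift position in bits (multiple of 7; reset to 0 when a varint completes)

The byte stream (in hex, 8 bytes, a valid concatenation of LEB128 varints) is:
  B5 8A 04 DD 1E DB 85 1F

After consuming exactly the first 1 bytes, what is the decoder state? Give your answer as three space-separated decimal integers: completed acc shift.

byte[0]=0xB5 cont=1 payload=0x35: acc |= 53<<0 -> completed=0 acc=53 shift=7

Answer: 0 53 7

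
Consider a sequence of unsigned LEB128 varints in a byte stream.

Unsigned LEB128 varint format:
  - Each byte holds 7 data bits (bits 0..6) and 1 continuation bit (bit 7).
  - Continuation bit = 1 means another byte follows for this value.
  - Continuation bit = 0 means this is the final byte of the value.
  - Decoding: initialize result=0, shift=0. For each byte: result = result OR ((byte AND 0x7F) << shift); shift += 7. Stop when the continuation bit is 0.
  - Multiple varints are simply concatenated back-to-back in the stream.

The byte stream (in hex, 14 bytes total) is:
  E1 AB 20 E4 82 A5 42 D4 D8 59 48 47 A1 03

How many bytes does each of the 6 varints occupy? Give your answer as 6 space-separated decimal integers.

  byte[0]=0xE1 cont=1 payload=0x61=97: acc |= 97<<0 -> acc=97 shift=7
  byte[1]=0xAB cont=1 payload=0x2B=43: acc |= 43<<7 -> acc=5601 shift=14
  byte[2]=0x20 cont=0 payload=0x20=32: acc |= 32<<14 -> acc=529889 shift=21 [end]
Varint 1: bytes[0:3] = E1 AB 20 -> value 529889 (3 byte(s))
  byte[3]=0xE4 cont=1 payload=0x64=100: acc |= 100<<0 -> acc=100 shift=7
  byte[4]=0x82 cont=1 payload=0x02=2: acc |= 2<<7 -> acc=356 shift=14
  byte[5]=0xA5 cont=1 payload=0x25=37: acc |= 37<<14 -> acc=606564 shift=21
  byte[6]=0x42 cont=0 payload=0x42=66: acc |= 66<<21 -> acc=139018596 shift=28 [end]
Varint 2: bytes[3:7] = E4 82 A5 42 -> value 139018596 (4 byte(s))
  byte[7]=0xD4 cont=1 payload=0x54=84: acc |= 84<<0 -> acc=84 shift=7
  byte[8]=0xD8 cont=1 payload=0x58=88: acc |= 88<<7 -> acc=11348 shift=14
  byte[9]=0x59 cont=0 payload=0x59=89: acc |= 89<<14 -> acc=1469524 shift=21 [end]
Varint 3: bytes[7:10] = D4 D8 59 -> value 1469524 (3 byte(s))
  byte[10]=0x48 cont=0 payload=0x48=72: acc |= 72<<0 -> acc=72 shift=7 [end]
Varint 4: bytes[10:11] = 48 -> value 72 (1 byte(s))
  byte[11]=0x47 cont=0 payload=0x47=71: acc |= 71<<0 -> acc=71 shift=7 [end]
Varint 5: bytes[11:12] = 47 -> value 71 (1 byte(s))
  byte[12]=0xA1 cont=1 payload=0x21=33: acc |= 33<<0 -> acc=33 shift=7
  byte[13]=0x03 cont=0 payload=0x03=3: acc |= 3<<7 -> acc=417 shift=14 [end]
Varint 6: bytes[12:14] = A1 03 -> value 417 (2 byte(s))

Answer: 3 4 3 1 1 2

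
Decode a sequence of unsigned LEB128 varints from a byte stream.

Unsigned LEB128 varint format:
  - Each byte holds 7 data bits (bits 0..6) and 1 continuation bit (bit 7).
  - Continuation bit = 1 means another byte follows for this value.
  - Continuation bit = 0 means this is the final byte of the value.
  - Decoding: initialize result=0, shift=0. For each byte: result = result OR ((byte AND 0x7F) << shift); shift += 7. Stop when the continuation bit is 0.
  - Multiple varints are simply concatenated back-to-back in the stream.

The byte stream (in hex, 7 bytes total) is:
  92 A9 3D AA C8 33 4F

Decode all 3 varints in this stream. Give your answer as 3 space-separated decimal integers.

  byte[0]=0x92 cont=1 payload=0x12=18: acc |= 18<<0 -> acc=18 shift=7
  byte[1]=0xA9 cont=1 payload=0x29=41: acc |= 41<<7 -> acc=5266 shift=14
  byte[2]=0x3D cont=0 payload=0x3D=61: acc |= 61<<14 -> acc=1004690 shift=21 [end]
Varint 1: bytes[0:3] = 92 A9 3D -> value 1004690 (3 byte(s))
  byte[3]=0xAA cont=1 payload=0x2A=42: acc |= 42<<0 -> acc=42 shift=7
  byte[4]=0xC8 cont=1 payload=0x48=72: acc |= 72<<7 -> acc=9258 shift=14
  byte[5]=0x33 cont=0 payload=0x33=51: acc |= 51<<14 -> acc=844842 shift=21 [end]
Varint 2: bytes[3:6] = AA C8 33 -> value 844842 (3 byte(s))
  byte[6]=0x4F cont=0 payload=0x4F=79: acc |= 79<<0 -> acc=79 shift=7 [end]
Varint 3: bytes[6:7] = 4F -> value 79 (1 byte(s))

Answer: 1004690 844842 79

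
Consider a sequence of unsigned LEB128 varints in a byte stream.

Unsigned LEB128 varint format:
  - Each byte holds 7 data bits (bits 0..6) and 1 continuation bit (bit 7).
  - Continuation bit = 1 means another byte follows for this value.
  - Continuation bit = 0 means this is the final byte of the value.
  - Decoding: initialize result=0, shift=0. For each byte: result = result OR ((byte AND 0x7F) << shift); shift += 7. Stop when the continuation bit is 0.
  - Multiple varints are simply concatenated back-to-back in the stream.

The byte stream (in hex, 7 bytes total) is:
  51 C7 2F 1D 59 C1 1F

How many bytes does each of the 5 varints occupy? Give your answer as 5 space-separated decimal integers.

  byte[0]=0x51 cont=0 payload=0x51=81: acc |= 81<<0 -> acc=81 shift=7 [end]
Varint 1: bytes[0:1] = 51 -> value 81 (1 byte(s))
  byte[1]=0xC7 cont=1 payload=0x47=71: acc |= 71<<0 -> acc=71 shift=7
  byte[2]=0x2F cont=0 payload=0x2F=47: acc |= 47<<7 -> acc=6087 shift=14 [end]
Varint 2: bytes[1:3] = C7 2F -> value 6087 (2 byte(s))
  byte[3]=0x1D cont=0 payload=0x1D=29: acc |= 29<<0 -> acc=29 shift=7 [end]
Varint 3: bytes[3:4] = 1D -> value 29 (1 byte(s))
  byte[4]=0x59 cont=0 payload=0x59=89: acc |= 89<<0 -> acc=89 shift=7 [end]
Varint 4: bytes[4:5] = 59 -> value 89 (1 byte(s))
  byte[5]=0xC1 cont=1 payload=0x41=65: acc |= 65<<0 -> acc=65 shift=7
  byte[6]=0x1F cont=0 payload=0x1F=31: acc |= 31<<7 -> acc=4033 shift=14 [end]
Varint 5: bytes[5:7] = C1 1F -> value 4033 (2 byte(s))

Answer: 1 2 1 1 2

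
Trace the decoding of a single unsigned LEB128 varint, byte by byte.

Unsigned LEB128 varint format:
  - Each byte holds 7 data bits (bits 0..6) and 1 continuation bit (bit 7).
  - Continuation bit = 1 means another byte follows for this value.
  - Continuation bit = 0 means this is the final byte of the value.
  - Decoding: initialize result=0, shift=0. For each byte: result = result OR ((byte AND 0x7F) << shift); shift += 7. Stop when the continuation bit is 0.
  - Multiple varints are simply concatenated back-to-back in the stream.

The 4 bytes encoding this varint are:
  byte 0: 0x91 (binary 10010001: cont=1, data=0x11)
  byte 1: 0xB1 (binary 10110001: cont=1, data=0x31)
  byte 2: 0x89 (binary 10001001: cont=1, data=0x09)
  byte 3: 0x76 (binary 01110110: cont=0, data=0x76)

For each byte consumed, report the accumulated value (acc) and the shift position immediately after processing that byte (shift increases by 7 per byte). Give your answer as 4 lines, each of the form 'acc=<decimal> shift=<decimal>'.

byte 0=0x91: payload=0x11=17, contrib = 17<<0 = 17; acc -> 17, shift -> 7
byte 1=0xB1: payload=0x31=49, contrib = 49<<7 = 6272; acc -> 6289, shift -> 14
byte 2=0x89: payload=0x09=9, contrib = 9<<14 = 147456; acc -> 153745, shift -> 21
byte 3=0x76: payload=0x76=118, contrib = 118<<21 = 247463936; acc -> 247617681, shift -> 28

Answer: acc=17 shift=7
acc=6289 shift=14
acc=153745 shift=21
acc=247617681 shift=28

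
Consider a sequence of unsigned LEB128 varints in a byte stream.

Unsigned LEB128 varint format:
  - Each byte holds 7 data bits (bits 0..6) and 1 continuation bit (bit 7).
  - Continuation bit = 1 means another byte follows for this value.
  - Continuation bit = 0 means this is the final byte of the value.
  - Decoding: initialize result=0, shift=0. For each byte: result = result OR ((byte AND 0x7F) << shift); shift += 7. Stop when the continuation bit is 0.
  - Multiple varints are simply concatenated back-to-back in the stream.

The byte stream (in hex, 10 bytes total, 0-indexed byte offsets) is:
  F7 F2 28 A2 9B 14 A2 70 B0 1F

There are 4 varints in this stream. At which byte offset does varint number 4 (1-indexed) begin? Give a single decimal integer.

  byte[0]=0xF7 cont=1 payload=0x77=119: acc |= 119<<0 -> acc=119 shift=7
  byte[1]=0xF2 cont=1 payload=0x72=114: acc |= 114<<7 -> acc=14711 shift=14
  byte[2]=0x28 cont=0 payload=0x28=40: acc |= 40<<14 -> acc=670071 shift=21 [end]
Varint 1: bytes[0:3] = F7 F2 28 -> value 670071 (3 byte(s))
  byte[3]=0xA2 cont=1 payload=0x22=34: acc |= 34<<0 -> acc=34 shift=7
  byte[4]=0x9B cont=1 payload=0x1B=27: acc |= 27<<7 -> acc=3490 shift=14
  byte[5]=0x14 cont=0 payload=0x14=20: acc |= 20<<14 -> acc=331170 shift=21 [end]
Varint 2: bytes[3:6] = A2 9B 14 -> value 331170 (3 byte(s))
  byte[6]=0xA2 cont=1 payload=0x22=34: acc |= 34<<0 -> acc=34 shift=7
  byte[7]=0x70 cont=0 payload=0x70=112: acc |= 112<<7 -> acc=14370 shift=14 [end]
Varint 3: bytes[6:8] = A2 70 -> value 14370 (2 byte(s))
  byte[8]=0xB0 cont=1 payload=0x30=48: acc |= 48<<0 -> acc=48 shift=7
  byte[9]=0x1F cont=0 payload=0x1F=31: acc |= 31<<7 -> acc=4016 shift=14 [end]
Varint 4: bytes[8:10] = B0 1F -> value 4016 (2 byte(s))

Answer: 8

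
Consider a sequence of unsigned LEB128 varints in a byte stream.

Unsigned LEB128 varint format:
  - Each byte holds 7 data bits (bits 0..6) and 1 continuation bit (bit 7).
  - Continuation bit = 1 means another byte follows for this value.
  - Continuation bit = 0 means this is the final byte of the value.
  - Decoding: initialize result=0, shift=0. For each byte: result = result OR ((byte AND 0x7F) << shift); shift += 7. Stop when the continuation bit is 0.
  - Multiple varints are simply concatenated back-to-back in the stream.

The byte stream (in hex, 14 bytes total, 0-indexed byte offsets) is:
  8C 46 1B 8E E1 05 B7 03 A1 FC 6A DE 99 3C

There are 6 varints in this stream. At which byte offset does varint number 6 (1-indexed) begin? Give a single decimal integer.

  byte[0]=0x8C cont=1 payload=0x0C=12: acc |= 12<<0 -> acc=12 shift=7
  byte[1]=0x46 cont=0 payload=0x46=70: acc |= 70<<7 -> acc=8972 shift=14 [end]
Varint 1: bytes[0:2] = 8C 46 -> value 8972 (2 byte(s))
  byte[2]=0x1B cont=0 payload=0x1B=27: acc |= 27<<0 -> acc=27 shift=7 [end]
Varint 2: bytes[2:3] = 1B -> value 27 (1 byte(s))
  byte[3]=0x8E cont=1 payload=0x0E=14: acc |= 14<<0 -> acc=14 shift=7
  byte[4]=0xE1 cont=1 payload=0x61=97: acc |= 97<<7 -> acc=12430 shift=14
  byte[5]=0x05 cont=0 payload=0x05=5: acc |= 5<<14 -> acc=94350 shift=21 [end]
Varint 3: bytes[3:6] = 8E E1 05 -> value 94350 (3 byte(s))
  byte[6]=0xB7 cont=1 payload=0x37=55: acc |= 55<<0 -> acc=55 shift=7
  byte[7]=0x03 cont=0 payload=0x03=3: acc |= 3<<7 -> acc=439 shift=14 [end]
Varint 4: bytes[6:8] = B7 03 -> value 439 (2 byte(s))
  byte[8]=0xA1 cont=1 payload=0x21=33: acc |= 33<<0 -> acc=33 shift=7
  byte[9]=0xFC cont=1 payload=0x7C=124: acc |= 124<<7 -> acc=15905 shift=14
  byte[10]=0x6A cont=0 payload=0x6A=106: acc |= 106<<14 -> acc=1752609 shift=21 [end]
Varint 5: bytes[8:11] = A1 FC 6A -> value 1752609 (3 byte(s))
  byte[11]=0xDE cont=1 payload=0x5E=94: acc |= 94<<0 -> acc=94 shift=7
  byte[12]=0x99 cont=1 payload=0x19=25: acc |= 25<<7 -> acc=3294 shift=14
  byte[13]=0x3C cont=0 payload=0x3C=60: acc |= 60<<14 -> acc=986334 shift=21 [end]
Varint 6: bytes[11:14] = DE 99 3C -> value 986334 (3 byte(s))

Answer: 11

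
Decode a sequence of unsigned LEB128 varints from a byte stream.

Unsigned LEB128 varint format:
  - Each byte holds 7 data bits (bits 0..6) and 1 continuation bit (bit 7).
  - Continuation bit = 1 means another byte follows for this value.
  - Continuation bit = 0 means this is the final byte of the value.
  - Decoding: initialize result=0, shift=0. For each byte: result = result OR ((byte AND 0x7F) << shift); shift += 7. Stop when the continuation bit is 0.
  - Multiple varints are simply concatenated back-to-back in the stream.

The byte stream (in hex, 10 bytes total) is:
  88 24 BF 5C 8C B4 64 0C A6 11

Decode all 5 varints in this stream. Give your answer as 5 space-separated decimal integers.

Answer: 4616 11839 1645068 12 2214

Derivation:
  byte[0]=0x88 cont=1 payload=0x08=8: acc |= 8<<0 -> acc=8 shift=7
  byte[1]=0x24 cont=0 payload=0x24=36: acc |= 36<<7 -> acc=4616 shift=14 [end]
Varint 1: bytes[0:2] = 88 24 -> value 4616 (2 byte(s))
  byte[2]=0xBF cont=1 payload=0x3F=63: acc |= 63<<0 -> acc=63 shift=7
  byte[3]=0x5C cont=0 payload=0x5C=92: acc |= 92<<7 -> acc=11839 shift=14 [end]
Varint 2: bytes[2:4] = BF 5C -> value 11839 (2 byte(s))
  byte[4]=0x8C cont=1 payload=0x0C=12: acc |= 12<<0 -> acc=12 shift=7
  byte[5]=0xB4 cont=1 payload=0x34=52: acc |= 52<<7 -> acc=6668 shift=14
  byte[6]=0x64 cont=0 payload=0x64=100: acc |= 100<<14 -> acc=1645068 shift=21 [end]
Varint 3: bytes[4:7] = 8C B4 64 -> value 1645068 (3 byte(s))
  byte[7]=0x0C cont=0 payload=0x0C=12: acc |= 12<<0 -> acc=12 shift=7 [end]
Varint 4: bytes[7:8] = 0C -> value 12 (1 byte(s))
  byte[8]=0xA6 cont=1 payload=0x26=38: acc |= 38<<0 -> acc=38 shift=7
  byte[9]=0x11 cont=0 payload=0x11=17: acc |= 17<<7 -> acc=2214 shift=14 [end]
Varint 5: bytes[8:10] = A6 11 -> value 2214 (2 byte(s))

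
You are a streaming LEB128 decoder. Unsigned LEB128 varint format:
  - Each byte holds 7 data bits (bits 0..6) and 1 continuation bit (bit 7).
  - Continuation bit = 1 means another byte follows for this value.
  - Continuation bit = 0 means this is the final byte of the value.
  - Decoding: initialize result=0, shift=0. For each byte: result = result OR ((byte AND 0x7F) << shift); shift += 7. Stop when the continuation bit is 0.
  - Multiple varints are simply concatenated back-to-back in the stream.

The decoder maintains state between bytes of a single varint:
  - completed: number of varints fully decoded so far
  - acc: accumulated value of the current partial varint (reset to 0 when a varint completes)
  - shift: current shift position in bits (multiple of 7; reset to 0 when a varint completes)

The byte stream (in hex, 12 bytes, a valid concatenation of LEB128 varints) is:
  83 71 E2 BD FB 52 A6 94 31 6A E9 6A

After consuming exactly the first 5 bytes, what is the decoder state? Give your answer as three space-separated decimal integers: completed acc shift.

byte[0]=0x83 cont=1 payload=0x03: acc |= 3<<0 -> completed=0 acc=3 shift=7
byte[1]=0x71 cont=0 payload=0x71: varint #1 complete (value=14467); reset -> completed=1 acc=0 shift=0
byte[2]=0xE2 cont=1 payload=0x62: acc |= 98<<0 -> completed=1 acc=98 shift=7
byte[3]=0xBD cont=1 payload=0x3D: acc |= 61<<7 -> completed=1 acc=7906 shift=14
byte[4]=0xFB cont=1 payload=0x7B: acc |= 123<<14 -> completed=1 acc=2023138 shift=21

Answer: 1 2023138 21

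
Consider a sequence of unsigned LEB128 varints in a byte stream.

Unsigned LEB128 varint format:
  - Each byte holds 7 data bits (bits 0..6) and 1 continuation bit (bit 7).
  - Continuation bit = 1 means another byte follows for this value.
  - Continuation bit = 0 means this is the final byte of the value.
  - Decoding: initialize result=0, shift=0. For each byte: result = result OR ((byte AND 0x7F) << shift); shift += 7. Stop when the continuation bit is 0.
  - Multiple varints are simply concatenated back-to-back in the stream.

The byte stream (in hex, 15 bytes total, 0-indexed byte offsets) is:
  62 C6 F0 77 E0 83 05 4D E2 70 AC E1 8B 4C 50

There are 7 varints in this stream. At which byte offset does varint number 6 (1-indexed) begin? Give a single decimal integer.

  byte[0]=0x62 cont=0 payload=0x62=98: acc |= 98<<0 -> acc=98 shift=7 [end]
Varint 1: bytes[0:1] = 62 -> value 98 (1 byte(s))
  byte[1]=0xC6 cont=1 payload=0x46=70: acc |= 70<<0 -> acc=70 shift=7
  byte[2]=0xF0 cont=1 payload=0x70=112: acc |= 112<<7 -> acc=14406 shift=14
  byte[3]=0x77 cont=0 payload=0x77=119: acc |= 119<<14 -> acc=1964102 shift=21 [end]
Varint 2: bytes[1:4] = C6 F0 77 -> value 1964102 (3 byte(s))
  byte[4]=0xE0 cont=1 payload=0x60=96: acc |= 96<<0 -> acc=96 shift=7
  byte[5]=0x83 cont=1 payload=0x03=3: acc |= 3<<7 -> acc=480 shift=14
  byte[6]=0x05 cont=0 payload=0x05=5: acc |= 5<<14 -> acc=82400 shift=21 [end]
Varint 3: bytes[4:7] = E0 83 05 -> value 82400 (3 byte(s))
  byte[7]=0x4D cont=0 payload=0x4D=77: acc |= 77<<0 -> acc=77 shift=7 [end]
Varint 4: bytes[7:8] = 4D -> value 77 (1 byte(s))
  byte[8]=0xE2 cont=1 payload=0x62=98: acc |= 98<<0 -> acc=98 shift=7
  byte[9]=0x70 cont=0 payload=0x70=112: acc |= 112<<7 -> acc=14434 shift=14 [end]
Varint 5: bytes[8:10] = E2 70 -> value 14434 (2 byte(s))
  byte[10]=0xAC cont=1 payload=0x2C=44: acc |= 44<<0 -> acc=44 shift=7
  byte[11]=0xE1 cont=1 payload=0x61=97: acc |= 97<<7 -> acc=12460 shift=14
  byte[12]=0x8B cont=1 payload=0x0B=11: acc |= 11<<14 -> acc=192684 shift=21
  byte[13]=0x4C cont=0 payload=0x4C=76: acc |= 76<<21 -> acc=159576236 shift=28 [end]
Varint 6: bytes[10:14] = AC E1 8B 4C -> value 159576236 (4 byte(s))
  byte[14]=0x50 cont=0 payload=0x50=80: acc |= 80<<0 -> acc=80 shift=7 [end]
Varint 7: bytes[14:15] = 50 -> value 80 (1 byte(s))

Answer: 10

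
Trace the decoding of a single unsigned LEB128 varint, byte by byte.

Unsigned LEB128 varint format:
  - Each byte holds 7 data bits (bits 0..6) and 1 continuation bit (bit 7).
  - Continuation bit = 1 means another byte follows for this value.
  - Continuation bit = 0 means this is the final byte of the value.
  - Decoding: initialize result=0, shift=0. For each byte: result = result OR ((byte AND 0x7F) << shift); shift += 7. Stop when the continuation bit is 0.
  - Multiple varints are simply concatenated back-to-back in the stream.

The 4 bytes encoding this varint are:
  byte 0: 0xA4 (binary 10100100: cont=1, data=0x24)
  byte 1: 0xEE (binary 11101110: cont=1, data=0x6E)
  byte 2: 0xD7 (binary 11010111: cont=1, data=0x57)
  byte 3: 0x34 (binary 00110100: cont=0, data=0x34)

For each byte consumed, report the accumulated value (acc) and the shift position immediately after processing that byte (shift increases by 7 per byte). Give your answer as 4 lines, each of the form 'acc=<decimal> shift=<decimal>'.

byte 0=0xA4: payload=0x24=36, contrib = 36<<0 = 36; acc -> 36, shift -> 7
byte 1=0xEE: payload=0x6E=110, contrib = 110<<7 = 14080; acc -> 14116, shift -> 14
byte 2=0xD7: payload=0x57=87, contrib = 87<<14 = 1425408; acc -> 1439524, shift -> 21
byte 3=0x34: payload=0x34=52, contrib = 52<<21 = 109051904; acc -> 110491428, shift -> 28

Answer: acc=36 shift=7
acc=14116 shift=14
acc=1439524 shift=21
acc=110491428 shift=28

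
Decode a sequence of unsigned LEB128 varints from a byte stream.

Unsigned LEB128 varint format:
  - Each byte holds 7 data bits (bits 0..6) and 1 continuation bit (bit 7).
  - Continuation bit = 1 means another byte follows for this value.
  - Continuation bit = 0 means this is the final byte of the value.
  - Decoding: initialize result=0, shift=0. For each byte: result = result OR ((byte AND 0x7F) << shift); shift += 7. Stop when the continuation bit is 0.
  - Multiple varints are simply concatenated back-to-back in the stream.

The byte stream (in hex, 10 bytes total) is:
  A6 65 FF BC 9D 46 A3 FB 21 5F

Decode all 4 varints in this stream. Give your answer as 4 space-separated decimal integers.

Answer: 12966 147283583 556451 95

Derivation:
  byte[0]=0xA6 cont=1 payload=0x26=38: acc |= 38<<0 -> acc=38 shift=7
  byte[1]=0x65 cont=0 payload=0x65=101: acc |= 101<<7 -> acc=12966 shift=14 [end]
Varint 1: bytes[0:2] = A6 65 -> value 12966 (2 byte(s))
  byte[2]=0xFF cont=1 payload=0x7F=127: acc |= 127<<0 -> acc=127 shift=7
  byte[3]=0xBC cont=1 payload=0x3C=60: acc |= 60<<7 -> acc=7807 shift=14
  byte[4]=0x9D cont=1 payload=0x1D=29: acc |= 29<<14 -> acc=482943 shift=21
  byte[5]=0x46 cont=0 payload=0x46=70: acc |= 70<<21 -> acc=147283583 shift=28 [end]
Varint 2: bytes[2:6] = FF BC 9D 46 -> value 147283583 (4 byte(s))
  byte[6]=0xA3 cont=1 payload=0x23=35: acc |= 35<<0 -> acc=35 shift=7
  byte[7]=0xFB cont=1 payload=0x7B=123: acc |= 123<<7 -> acc=15779 shift=14
  byte[8]=0x21 cont=0 payload=0x21=33: acc |= 33<<14 -> acc=556451 shift=21 [end]
Varint 3: bytes[6:9] = A3 FB 21 -> value 556451 (3 byte(s))
  byte[9]=0x5F cont=0 payload=0x5F=95: acc |= 95<<0 -> acc=95 shift=7 [end]
Varint 4: bytes[9:10] = 5F -> value 95 (1 byte(s))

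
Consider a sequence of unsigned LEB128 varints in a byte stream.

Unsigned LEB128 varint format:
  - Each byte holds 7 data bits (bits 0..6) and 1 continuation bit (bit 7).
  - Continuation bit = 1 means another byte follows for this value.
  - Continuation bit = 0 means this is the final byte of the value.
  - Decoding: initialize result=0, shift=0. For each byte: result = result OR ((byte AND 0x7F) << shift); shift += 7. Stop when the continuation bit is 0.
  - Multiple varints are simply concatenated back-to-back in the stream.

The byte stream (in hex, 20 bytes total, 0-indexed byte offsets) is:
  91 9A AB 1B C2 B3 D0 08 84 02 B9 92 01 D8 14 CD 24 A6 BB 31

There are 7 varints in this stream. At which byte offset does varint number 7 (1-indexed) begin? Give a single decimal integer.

Answer: 17

Derivation:
  byte[0]=0x91 cont=1 payload=0x11=17: acc |= 17<<0 -> acc=17 shift=7
  byte[1]=0x9A cont=1 payload=0x1A=26: acc |= 26<<7 -> acc=3345 shift=14
  byte[2]=0xAB cont=1 payload=0x2B=43: acc |= 43<<14 -> acc=707857 shift=21
  byte[3]=0x1B cont=0 payload=0x1B=27: acc |= 27<<21 -> acc=57330961 shift=28 [end]
Varint 1: bytes[0:4] = 91 9A AB 1B -> value 57330961 (4 byte(s))
  byte[4]=0xC2 cont=1 payload=0x42=66: acc |= 66<<0 -> acc=66 shift=7
  byte[5]=0xB3 cont=1 payload=0x33=51: acc |= 51<<7 -> acc=6594 shift=14
  byte[6]=0xD0 cont=1 payload=0x50=80: acc |= 80<<14 -> acc=1317314 shift=21
  byte[7]=0x08 cont=0 payload=0x08=8: acc |= 8<<21 -> acc=18094530 shift=28 [end]
Varint 2: bytes[4:8] = C2 B3 D0 08 -> value 18094530 (4 byte(s))
  byte[8]=0x84 cont=1 payload=0x04=4: acc |= 4<<0 -> acc=4 shift=7
  byte[9]=0x02 cont=0 payload=0x02=2: acc |= 2<<7 -> acc=260 shift=14 [end]
Varint 3: bytes[8:10] = 84 02 -> value 260 (2 byte(s))
  byte[10]=0xB9 cont=1 payload=0x39=57: acc |= 57<<0 -> acc=57 shift=7
  byte[11]=0x92 cont=1 payload=0x12=18: acc |= 18<<7 -> acc=2361 shift=14
  byte[12]=0x01 cont=0 payload=0x01=1: acc |= 1<<14 -> acc=18745 shift=21 [end]
Varint 4: bytes[10:13] = B9 92 01 -> value 18745 (3 byte(s))
  byte[13]=0xD8 cont=1 payload=0x58=88: acc |= 88<<0 -> acc=88 shift=7
  byte[14]=0x14 cont=0 payload=0x14=20: acc |= 20<<7 -> acc=2648 shift=14 [end]
Varint 5: bytes[13:15] = D8 14 -> value 2648 (2 byte(s))
  byte[15]=0xCD cont=1 payload=0x4D=77: acc |= 77<<0 -> acc=77 shift=7
  byte[16]=0x24 cont=0 payload=0x24=36: acc |= 36<<7 -> acc=4685 shift=14 [end]
Varint 6: bytes[15:17] = CD 24 -> value 4685 (2 byte(s))
  byte[17]=0xA6 cont=1 payload=0x26=38: acc |= 38<<0 -> acc=38 shift=7
  byte[18]=0xBB cont=1 payload=0x3B=59: acc |= 59<<7 -> acc=7590 shift=14
  byte[19]=0x31 cont=0 payload=0x31=49: acc |= 49<<14 -> acc=810406 shift=21 [end]
Varint 7: bytes[17:20] = A6 BB 31 -> value 810406 (3 byte(s))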